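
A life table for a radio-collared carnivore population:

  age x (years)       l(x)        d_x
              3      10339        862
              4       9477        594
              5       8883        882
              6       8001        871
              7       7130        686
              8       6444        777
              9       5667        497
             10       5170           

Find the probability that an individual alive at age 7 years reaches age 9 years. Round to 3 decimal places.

0.795

The conditional survival probability is l(9)/l(7) = 5667/7130 = 0.794811.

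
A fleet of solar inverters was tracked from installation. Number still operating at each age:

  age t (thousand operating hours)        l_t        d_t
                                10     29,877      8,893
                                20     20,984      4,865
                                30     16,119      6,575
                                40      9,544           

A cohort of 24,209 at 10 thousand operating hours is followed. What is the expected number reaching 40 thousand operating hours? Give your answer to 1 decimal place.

The relevant probability is 9,544/29,877 = 0.319443.
Expected number = 24,209 × 0.319443 = 7733.4.

7733.4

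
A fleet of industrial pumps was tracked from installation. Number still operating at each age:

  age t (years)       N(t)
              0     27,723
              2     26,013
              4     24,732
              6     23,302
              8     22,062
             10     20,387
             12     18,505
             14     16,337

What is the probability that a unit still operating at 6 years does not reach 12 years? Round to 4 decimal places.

P(fail before 12 | operational at 6) = 1 − N(12)/N(6) = 1 − 18,505/23,302 = (4,797)/23,302 = 0.205862.

0.2059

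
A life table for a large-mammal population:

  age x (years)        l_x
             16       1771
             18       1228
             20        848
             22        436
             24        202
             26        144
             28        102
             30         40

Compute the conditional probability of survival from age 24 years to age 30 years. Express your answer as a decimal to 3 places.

0.198

The conditional survival probability is l_30/l_24 = 40/202 = 0.198020.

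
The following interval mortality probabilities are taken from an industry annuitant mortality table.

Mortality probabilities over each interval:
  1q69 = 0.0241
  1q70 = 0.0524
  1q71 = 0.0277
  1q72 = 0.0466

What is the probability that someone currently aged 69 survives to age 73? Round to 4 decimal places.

0.8572

Survival from 69 to 73 is the product of surviving each interval: (1 − 0.0241) × (1 − 0.0524) × (1 − 0.0277) × (1 − 0.0466).
= 0.9759 × 0.9476 × 0.9723 × 0.9534 = 0.857247.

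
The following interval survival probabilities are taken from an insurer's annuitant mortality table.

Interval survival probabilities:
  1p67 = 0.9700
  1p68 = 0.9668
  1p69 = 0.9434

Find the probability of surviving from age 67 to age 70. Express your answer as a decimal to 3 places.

3p67 = 0.9700 × 0.9668 × 0.9434.
= 0.884717.

0.885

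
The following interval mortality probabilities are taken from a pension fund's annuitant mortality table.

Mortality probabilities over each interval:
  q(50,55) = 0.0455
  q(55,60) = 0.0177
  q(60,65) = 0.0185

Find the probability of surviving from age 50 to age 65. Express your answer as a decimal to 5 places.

Survival from 50 to 65 is the product of surviving each interval: (1 − 0.0455) × (1 − 0.0177) × (1 − 0.0185).
= 0.9545 × 0.9823 × 0.9815 = 0.920260.

0.92026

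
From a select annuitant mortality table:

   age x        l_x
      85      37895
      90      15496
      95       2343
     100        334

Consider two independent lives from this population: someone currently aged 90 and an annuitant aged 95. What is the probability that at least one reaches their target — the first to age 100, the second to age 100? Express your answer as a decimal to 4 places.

0.1610

p₁ = l_100/l_90 = 334/15496 = 0.021554; p₂ = l_100/l_95 = 334/2343 = 0.142552.
P(at least one) = 1 − (1−p₁)(1−p₂) = 1 − 0.978446 × 0.857448 = 0.161033.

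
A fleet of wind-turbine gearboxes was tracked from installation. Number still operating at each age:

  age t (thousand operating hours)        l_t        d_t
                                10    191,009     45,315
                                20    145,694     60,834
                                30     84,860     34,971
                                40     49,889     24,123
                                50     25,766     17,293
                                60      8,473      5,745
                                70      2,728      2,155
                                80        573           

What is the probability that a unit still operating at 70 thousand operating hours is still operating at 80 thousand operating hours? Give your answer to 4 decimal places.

The conditional survival probability is l_80/l_70 = 573/2,728 = 0.210044.

0.2100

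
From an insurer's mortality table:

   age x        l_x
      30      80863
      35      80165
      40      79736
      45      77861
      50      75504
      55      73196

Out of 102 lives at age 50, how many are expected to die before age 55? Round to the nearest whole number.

The relevant probability is 1 − 73196/75504 = 0.030568.
Expected number = 102 × 0.030568 = 3.

3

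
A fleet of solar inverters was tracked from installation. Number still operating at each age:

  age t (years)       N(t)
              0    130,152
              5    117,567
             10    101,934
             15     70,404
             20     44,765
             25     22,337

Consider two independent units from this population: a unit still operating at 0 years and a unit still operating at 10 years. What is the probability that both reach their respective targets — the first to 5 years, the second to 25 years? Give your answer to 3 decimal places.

p₁ = N(5)/N(0) = 117,567/130,152 = 0.903305; p₂ = N(25)/N(10) = 22,337/101,934 = 0.219132.
P(both) = p₁ × p₂ = 0.903305 × 0.219132 = 0.197943.

0.198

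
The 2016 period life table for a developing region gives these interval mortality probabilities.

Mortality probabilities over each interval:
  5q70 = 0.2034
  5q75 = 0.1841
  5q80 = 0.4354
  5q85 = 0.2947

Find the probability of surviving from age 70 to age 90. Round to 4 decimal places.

0.2588

Chaining the interval survival probabilities: (1 − 0.2034) × (1 − 0.1841) × (1 − 0.4354) × (1 − 0.2947).
= 0.7966 × 0.8159 × 0.5646 × 0.7053 = 0.258817.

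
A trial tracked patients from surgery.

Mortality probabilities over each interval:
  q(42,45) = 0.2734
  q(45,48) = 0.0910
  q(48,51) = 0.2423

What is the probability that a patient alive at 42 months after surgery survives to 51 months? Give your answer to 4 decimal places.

The overall survival probability is (1 − 0.2734) × (1 − 0.0910) × (1 − 0.2423).
= 0.7266 × 0.9090 × 0.7577 = 0.500445.

0.5004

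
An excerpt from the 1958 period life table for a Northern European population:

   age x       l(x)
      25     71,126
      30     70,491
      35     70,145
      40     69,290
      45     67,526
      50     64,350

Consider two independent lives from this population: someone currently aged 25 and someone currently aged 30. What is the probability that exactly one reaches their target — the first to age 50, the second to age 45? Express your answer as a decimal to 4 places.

p₁ = l(50)/l(25) = 64,350/71,126 = 0.904732; p₂ = l(45)/l(30) = 67,526/70,491 = 0.957938.
P(exactly one) = p₁(1−p₂) + (1−p₁)p₂ = 0.038055 + 0.091261 = 0.129316.

0.1293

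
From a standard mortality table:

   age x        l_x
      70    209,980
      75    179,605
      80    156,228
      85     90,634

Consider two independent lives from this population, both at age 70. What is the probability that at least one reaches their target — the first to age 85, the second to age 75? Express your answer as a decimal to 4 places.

0.9178

p₁ = l_85/l_70 = 90,634/209,980 = 0.431632; p₂ = l_75/l_70 = 179,605/209,980 = 0.855343.
P(at least one) = 1 − (1−p₁)(1−p₂) = 1 − 0.568368 × 0.144657 = 0.917782.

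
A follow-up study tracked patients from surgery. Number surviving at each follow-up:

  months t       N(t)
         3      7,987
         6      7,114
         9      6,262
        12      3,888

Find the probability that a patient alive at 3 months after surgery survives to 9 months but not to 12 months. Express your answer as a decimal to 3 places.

This is the probability of reaching 9 but not 12, conditional on being alive at 3: (N(9) − N(12)) / N(3).
= (6,262 − 3,888) / 7,987 = 2,374 / 7,987 = 0.297233.

0.297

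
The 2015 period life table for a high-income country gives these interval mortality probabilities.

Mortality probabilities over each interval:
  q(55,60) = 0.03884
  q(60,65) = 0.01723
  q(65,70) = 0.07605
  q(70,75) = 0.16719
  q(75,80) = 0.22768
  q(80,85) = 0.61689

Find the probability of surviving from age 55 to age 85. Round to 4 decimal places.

The overall survival probability is (1 − 0.03884) × (1 − 0.01723) × (1 − 0.07605) × (1 − 0.16719) × (1 − 0.22768) × (1 − 0.61689).
= 0.96116 × 0.98277 × 0.92395 × 0.83281 × 0.77232 × 0.38311 = 0.215062.

0.2151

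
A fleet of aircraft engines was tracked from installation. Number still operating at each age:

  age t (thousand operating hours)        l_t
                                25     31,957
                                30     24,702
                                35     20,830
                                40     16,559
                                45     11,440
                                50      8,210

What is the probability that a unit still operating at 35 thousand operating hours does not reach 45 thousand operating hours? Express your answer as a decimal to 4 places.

0.4508

P(fail before 45 | operational at 35) = 1 − l_45/l_35 = 1 − 11,440/20,830 = (9,390)/20,830 = 0.450792.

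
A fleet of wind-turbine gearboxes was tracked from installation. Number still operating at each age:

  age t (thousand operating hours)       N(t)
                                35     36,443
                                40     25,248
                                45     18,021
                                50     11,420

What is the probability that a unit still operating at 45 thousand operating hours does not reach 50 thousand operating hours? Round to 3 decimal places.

0.366

P(fail before 50 | operational at 45) = 1 − N(50)/N(45) = 1 − 11,420/18,021 = (6,601)/18,021 = 0.366295.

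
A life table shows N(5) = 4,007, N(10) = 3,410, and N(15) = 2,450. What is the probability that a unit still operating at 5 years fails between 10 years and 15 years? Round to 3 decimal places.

This is the probability of reaching 10 but not 15, conditional on being operational at 5: (N(10) − N(15)) / N(5).
= (3,410 − 2,450) / 4,007 = 960 / 4,007 = 0.239581.

0.240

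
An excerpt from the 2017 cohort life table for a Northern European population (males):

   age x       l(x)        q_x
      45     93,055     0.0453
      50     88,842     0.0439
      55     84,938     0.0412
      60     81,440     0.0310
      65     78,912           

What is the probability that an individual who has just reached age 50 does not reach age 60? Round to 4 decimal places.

P(die before 60 | alive at 50) = 1 − l(60)/l(50) = 1 − 81,440/88,842 = (7,402)/88,842 = 0.083316.

0.0833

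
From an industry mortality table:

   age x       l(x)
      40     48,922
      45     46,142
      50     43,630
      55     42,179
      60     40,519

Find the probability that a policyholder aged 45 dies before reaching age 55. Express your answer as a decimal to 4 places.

0.0859

P(die before 55 | alive at 45) = 1 − l(55)/l(45) = 1 − 42,179/46,142 = (3,963)/46,142 = 0.085887.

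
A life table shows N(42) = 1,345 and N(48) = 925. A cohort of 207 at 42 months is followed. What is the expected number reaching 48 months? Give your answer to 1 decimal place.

142.4

The relevant probability is 925/1,345 = 0.687732.
Expected number = 207 × 0.687732 = 142.4.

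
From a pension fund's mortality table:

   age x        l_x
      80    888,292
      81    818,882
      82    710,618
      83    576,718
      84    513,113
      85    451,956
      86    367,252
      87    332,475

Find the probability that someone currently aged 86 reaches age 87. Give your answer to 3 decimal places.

We want 1p86 = l_87/l_86.
The conditional survival probability is l_87/l_86 = 332,475/367,252 = 0.905305.

0.905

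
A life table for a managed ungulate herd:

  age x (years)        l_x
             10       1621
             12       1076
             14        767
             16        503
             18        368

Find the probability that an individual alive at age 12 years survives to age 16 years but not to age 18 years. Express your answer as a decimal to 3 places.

This is the probability of reaching 16 but not 18, conditional on being alive at 12: (l_16 − l_18) / l_12.
= (503 − 368) / 1076 = 135 / 1076 = 0.125465.

0.125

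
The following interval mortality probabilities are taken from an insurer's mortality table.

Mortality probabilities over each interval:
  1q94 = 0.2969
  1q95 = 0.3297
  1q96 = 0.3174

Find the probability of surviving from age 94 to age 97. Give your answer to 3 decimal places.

0.322

Chaining the interval survival probabilities: (1 − 0.2969) × (1 − 0.3297) × (1 − 0.3174).
= 0.7031 × 0.6703 × 0.6826 = 0.321701.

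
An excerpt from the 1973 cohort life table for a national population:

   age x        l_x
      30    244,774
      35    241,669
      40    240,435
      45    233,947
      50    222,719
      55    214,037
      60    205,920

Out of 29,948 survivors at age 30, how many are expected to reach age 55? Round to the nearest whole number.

The relevant probability is 214,037/244,774 = 0.874427.
Expected number = 29,948 × 0.874427 = 26187.

26187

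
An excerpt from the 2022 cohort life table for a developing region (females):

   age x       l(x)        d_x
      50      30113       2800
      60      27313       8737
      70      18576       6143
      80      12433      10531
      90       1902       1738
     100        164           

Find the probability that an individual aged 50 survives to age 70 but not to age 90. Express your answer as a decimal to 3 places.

This is the probability of reaching 70 but not 90, conditional on being alive at 50: (l(70) − l(90)) / l(50).
= (18576 − 1902) / 30113 = 16674 / 30113 = 0.553714.

0.554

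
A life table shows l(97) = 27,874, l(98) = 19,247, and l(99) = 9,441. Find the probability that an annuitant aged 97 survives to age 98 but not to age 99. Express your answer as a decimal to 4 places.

This is the probability of reaching 98 but not 99, conditional on being alive at 97: (l(98) − l(99)) / l(97).
= (19,247 − 9,441) / 27,874 = 9,806 / 27,874 = 0.351797.

0.3518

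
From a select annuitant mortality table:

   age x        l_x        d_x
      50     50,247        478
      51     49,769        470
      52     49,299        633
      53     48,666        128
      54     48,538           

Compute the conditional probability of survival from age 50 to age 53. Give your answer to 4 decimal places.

We want 3p50 = l_53/l_50.
The conditional survival probability is l_53/l_50 = 48,666/50,247 = 0.968535.

0.9685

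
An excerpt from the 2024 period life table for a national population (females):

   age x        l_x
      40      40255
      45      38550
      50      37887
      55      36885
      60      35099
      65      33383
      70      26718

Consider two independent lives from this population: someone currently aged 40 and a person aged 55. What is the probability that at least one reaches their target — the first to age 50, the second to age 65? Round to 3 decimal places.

0.994

p₁ = l_50/l_40 = 37887/40255 = 0.941175; p₂ = l_65/l_55 = 33383/36885 = 0.905056.
P(at least one) = 1 − (1−p₁)(1−p₂) = 1 − 0.058825 × 0.094944 = 0.994415.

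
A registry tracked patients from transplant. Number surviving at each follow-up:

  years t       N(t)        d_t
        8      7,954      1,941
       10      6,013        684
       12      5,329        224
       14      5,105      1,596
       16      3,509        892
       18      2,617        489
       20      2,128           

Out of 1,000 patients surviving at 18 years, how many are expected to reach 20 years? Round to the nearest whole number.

The relevant probability is 2,128/2,617 = 0.813145.
Expected number = 1,000 × 0.813145 = 813.

813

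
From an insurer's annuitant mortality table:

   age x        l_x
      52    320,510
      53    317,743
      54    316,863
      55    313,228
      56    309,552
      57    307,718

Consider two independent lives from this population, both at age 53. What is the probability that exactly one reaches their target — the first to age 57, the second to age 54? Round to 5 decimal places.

p₁ = l_57/l_53 = 307,718/317,743 = 0.968449; p₂ = l_54/l_53 = 316,863/317,743 = 0.997230.
P(exactly one) = p₁(1−p₂) + (1−p₁)p₂ = 0.002683 + 0.031464 = 0.034146.

0.03415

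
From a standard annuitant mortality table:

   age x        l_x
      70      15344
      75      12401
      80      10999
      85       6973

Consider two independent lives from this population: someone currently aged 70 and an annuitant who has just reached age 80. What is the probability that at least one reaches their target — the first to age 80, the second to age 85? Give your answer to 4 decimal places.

p₁ = l_80/l_70 = 10999/15344 = 0.716827; p₂ = l_85/l_80 = 6973/10999 = 0.633967.
P(at least one) = 1 − (1−p₁)(1−p₂) = 1 − 0.283173 × 0.366033 = 0.896349.

0.8963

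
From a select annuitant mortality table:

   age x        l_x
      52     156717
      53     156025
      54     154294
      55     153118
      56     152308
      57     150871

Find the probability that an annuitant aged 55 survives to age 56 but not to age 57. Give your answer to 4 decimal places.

This is the probability of reaching 56 but not 57, conditional on being alive at 55: (l_56 − l_57) / l_55.
= (152308 − 150871) / 153118 = 1437 / 153118 = 0.009385.

0.0094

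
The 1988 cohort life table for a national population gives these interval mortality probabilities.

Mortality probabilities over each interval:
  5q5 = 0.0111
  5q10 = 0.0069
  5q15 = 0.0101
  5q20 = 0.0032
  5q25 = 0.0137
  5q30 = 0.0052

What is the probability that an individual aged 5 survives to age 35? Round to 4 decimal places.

0.9508

30p5 = (1 − 0.0111) × (1 − 0.0069) × (1 − 0.0101) × (1 − 0.0032) × (1 − 0.0137) × (1 − 0.0052).
= 0.9889 × 0.9931 × 0.9899 × 0.9968 × 0.9863 × 0.9948 = 0.950801.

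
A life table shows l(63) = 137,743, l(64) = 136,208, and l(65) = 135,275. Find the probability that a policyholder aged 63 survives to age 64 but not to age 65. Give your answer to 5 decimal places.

0.00677

This is the probability of reaching 64 but not 65, conditional on being alive at 63: (l(64) − l(65)) / l(63).
= (136,208 − 135,275) / 137,743 = 933 / 137,743 = 0.006773.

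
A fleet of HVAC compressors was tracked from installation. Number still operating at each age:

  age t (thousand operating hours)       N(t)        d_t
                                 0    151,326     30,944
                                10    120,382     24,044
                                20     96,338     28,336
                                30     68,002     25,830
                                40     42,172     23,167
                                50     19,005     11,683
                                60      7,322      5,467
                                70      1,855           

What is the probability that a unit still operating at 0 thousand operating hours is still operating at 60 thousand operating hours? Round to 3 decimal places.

The conditional survival probability is N(60)/N(0) = 7,322/151,326 = 0.048386.

0.048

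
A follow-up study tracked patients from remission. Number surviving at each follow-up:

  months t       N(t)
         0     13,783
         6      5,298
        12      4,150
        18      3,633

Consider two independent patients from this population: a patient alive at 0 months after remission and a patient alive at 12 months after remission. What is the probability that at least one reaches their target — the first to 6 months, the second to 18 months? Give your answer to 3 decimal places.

0.923

p₁ = N(6)/N(0) = 5,298/13,783 = 0.384387; p₂ = N(18)/N(12) = 3,633/4,150 = 0.875422.
P(at least one) = 1 − (1−p₁)(1−p₂) = 1 − 0.615613 × 0.124578 = 0.923308.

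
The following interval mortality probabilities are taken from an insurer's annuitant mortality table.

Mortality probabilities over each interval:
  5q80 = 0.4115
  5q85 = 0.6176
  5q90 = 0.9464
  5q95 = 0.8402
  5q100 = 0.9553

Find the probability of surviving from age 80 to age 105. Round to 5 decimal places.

Chaining the interval survival probabilities: (1 − 0.4115) × (1 − 0.6176) × (1 − 0.9464) × (1 − 0.8402) × (1 − 0.9553).
= 0.5885 × 0.3824 × 0.0536 × 0.1598 × 0.0447 = 0.000086.

0.00009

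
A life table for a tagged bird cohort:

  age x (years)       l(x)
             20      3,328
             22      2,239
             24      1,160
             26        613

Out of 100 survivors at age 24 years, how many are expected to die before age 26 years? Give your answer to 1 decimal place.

The relevant probability is 1 − 613/1,160 = 0.471552.
Expected number = 100 × 0.471552 = 47.2.

47.2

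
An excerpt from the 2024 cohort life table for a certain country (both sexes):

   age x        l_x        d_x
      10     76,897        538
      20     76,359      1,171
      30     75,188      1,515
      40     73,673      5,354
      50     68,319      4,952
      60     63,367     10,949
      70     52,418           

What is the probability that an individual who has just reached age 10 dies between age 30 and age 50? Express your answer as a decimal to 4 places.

We want 20|20q10 = (l_30 − l_50)/l_10.
This is the probability of reaching 30 but not 50, conditional on being alive at 10: (l_30 − l_50) / l_10.
= (75,188 − 68,319) / 76,897 = 6,869 / 76,897 = 0.089327.

0.0893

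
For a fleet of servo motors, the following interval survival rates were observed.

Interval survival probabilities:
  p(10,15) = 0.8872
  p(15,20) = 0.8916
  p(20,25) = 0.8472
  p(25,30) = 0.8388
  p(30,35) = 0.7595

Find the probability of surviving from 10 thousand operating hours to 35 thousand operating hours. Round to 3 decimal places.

Survival from 10 to 35 is the product of surviving each interval: 0.8872 × 0.8916 × 0.8472 × 0.8388 × 0.7595.
= 0.426937.

0.427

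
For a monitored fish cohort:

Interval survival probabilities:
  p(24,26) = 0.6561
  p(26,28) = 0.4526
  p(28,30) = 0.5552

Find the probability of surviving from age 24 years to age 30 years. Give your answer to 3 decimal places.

0.165

Survival from 24 to 30 is the product of surviving each interval: 0.6561 × 0.4526 × 0.5552.
= 0.164867.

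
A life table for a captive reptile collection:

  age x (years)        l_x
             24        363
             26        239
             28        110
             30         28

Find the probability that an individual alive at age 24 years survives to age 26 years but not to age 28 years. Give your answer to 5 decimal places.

This is the probability of reaching 26 but not 28, conditional on being alive at 24: (l_26 − l_28) / l_24.
= (239 − 110) / 363 = 129 / 363 = 0.355372.

0.35537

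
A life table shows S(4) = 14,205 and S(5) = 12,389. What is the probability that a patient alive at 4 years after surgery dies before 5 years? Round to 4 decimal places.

0.1278

P(die before 5 | alive at 4) = 1 − S(5)/S(4) = 1 − 12,389/14,205 = (1,816)/14,205 = 0.127842.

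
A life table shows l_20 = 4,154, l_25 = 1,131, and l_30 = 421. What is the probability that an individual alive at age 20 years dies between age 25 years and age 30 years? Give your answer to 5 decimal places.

0.17092

This is the probability of reaching 25 but not 30, conditional on being alive at 20: (l_25 − l_30) / l_20.
= (1,131 − 421) / 4,154 = 710 / 4,154 = 0.170920.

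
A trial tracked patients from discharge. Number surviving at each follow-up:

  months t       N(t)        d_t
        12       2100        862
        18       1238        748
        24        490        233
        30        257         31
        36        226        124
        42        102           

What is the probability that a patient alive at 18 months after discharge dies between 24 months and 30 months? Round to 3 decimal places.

This is the probability of reaching 24 but not 30, conditional on being alive at 18: (N(24) − N(30)) / N(18).
= (490 − 257) / 1238 = 233 / 1238 = 0.188207.

0.188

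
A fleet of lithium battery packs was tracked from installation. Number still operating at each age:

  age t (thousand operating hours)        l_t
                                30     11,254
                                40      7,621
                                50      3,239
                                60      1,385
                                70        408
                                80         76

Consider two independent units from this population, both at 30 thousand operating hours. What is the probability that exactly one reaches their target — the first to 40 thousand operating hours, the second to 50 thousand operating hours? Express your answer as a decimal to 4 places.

0.5752

p₁ = l_40/l_30 = 7,621/11,254 = 0.677181; p₂ = l_50/l_30 = 3,239/11,254 = 0.287809.
P(exactly one) = p₁(1−p₂) + (1−p₁)p₂ = 0.482282 + 0.092910 = 0.575192.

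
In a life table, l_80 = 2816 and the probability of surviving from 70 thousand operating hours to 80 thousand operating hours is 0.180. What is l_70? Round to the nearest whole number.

l_70 = l_80 / p = 2816 / 0.180 = 15644.

15644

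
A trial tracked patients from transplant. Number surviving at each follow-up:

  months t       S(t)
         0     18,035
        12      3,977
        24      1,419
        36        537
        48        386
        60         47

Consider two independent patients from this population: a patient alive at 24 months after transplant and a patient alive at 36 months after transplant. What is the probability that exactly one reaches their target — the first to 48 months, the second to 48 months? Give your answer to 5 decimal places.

p₁ = S(48)/S(24) = 386/1,419 = 0.272023; p₂ = S(48)/S(36) = 386/537 = 0.718808.
P(exactly one) = p₁(1−p₂) + (1−p₁)p₂ = 0.076491 + 0.523276 = 0.599766.

0.59977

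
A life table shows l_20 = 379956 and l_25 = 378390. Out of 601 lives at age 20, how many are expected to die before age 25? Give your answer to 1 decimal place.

The relevant probability is 1 − 378390/379956 = 0.004122.
Expected number = 601 × 0.004122 = 2.5.

2.5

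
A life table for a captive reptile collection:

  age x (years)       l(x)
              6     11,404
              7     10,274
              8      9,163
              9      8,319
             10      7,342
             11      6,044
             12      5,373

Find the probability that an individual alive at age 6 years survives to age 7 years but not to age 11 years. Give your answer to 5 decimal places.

This is the probability of reaching 7 but not 11, conditional on being alive at 6: (l(7) − l(11)) / l(6).
= (10,274 − 6,044) / 11,404 = 4,230 / 11,404 = 0.370922.

0.37092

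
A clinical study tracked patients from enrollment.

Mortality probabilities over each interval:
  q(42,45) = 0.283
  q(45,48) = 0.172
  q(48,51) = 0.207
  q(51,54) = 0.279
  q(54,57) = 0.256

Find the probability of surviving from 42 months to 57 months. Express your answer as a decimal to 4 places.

Chaining the interval survival probabilities: (1 − 0.283) × (1 − 0.172) × (1 − 0.207) × (1 − 0.279) × (1 − 0.256).
= 0.717 × 0.828 × 0.793 × 0.721 × 0.744 = 0.252540.

0.2525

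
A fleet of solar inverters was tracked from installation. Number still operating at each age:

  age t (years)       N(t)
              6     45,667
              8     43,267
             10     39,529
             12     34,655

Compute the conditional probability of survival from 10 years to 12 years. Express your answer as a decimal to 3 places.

0.877

The conditional survival probability is N(12)/N(10) = 34,655/39,529 = 0.876698.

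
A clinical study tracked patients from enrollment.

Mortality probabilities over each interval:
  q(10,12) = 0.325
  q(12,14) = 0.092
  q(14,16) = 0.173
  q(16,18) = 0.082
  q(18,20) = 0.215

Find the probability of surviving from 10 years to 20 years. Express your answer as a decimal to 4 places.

0.3653

The overall survival probability is (1 − 0.325) × (1 − 0.092) × (1 − 0.173) × (1 − 0.082) × (1 − 0.215).
= 0.675 × 0.908 × 0.827 × 0.918 × 0.785 = 0.365265.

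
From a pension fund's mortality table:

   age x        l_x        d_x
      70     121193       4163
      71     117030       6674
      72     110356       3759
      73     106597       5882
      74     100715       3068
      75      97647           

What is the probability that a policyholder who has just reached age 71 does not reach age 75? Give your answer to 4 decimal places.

P(die before 75 | alive at 71) = 1 − l_75/l_71 = 1 − 97647/117030 = (19383)/117030 = 0.165624.

0.1656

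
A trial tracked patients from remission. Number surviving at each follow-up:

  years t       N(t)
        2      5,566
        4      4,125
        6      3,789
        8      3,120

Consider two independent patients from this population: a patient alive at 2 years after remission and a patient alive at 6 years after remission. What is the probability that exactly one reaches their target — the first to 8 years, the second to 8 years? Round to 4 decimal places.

p₁ = N(8)/N(2) = 3,120/5,566 = 0.560546; p₂ = N(8)/N(6) = 3,120/3,789 = 0.823436.
P(exactly one) = p₁(1−p₂) + (1−p₁)p₂ = 0.098972 + 0.361862 = 0.460834.

0.4608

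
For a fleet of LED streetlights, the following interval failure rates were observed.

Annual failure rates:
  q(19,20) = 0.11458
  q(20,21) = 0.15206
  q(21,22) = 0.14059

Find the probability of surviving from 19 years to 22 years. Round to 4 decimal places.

Chaining the interval survival probabilities: (1 − 0.11458) × (1 − 0.15206) × (1 − 0.14059).
= 0.88542 × 0.84794 × 0.85941 = 0.645230.

0.6452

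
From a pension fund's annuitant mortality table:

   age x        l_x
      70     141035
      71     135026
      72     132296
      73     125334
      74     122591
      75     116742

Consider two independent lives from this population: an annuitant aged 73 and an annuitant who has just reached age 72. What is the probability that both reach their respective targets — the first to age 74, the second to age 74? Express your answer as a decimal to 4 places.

0.9064

p₁ = l_74/l_73 = 122591/125334 = 0.978114; p₂ = l_74/l_72 = 122591/132296 = 0.926642.
P(both) = p₁ × p₂ = 0.978114 × 0.926642 = 0.906362.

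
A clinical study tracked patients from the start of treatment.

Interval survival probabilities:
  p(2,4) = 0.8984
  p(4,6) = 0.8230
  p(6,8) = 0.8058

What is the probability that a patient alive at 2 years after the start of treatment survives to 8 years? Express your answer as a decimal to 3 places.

0.596

Chaining the interval survival probabilities: 0.8984 × 0.8230 × 0.8058.
= 0.595795.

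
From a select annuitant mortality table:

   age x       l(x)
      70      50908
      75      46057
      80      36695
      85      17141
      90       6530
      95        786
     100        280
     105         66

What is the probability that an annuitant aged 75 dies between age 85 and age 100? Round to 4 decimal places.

0.3661

This is the probability of reaching 85 but not 100, conditional on being alive at 75: (l(85) − l(100)) / l(75).
= (17141 − 280) / 46057 = 16861 / 46057 = 0.366090.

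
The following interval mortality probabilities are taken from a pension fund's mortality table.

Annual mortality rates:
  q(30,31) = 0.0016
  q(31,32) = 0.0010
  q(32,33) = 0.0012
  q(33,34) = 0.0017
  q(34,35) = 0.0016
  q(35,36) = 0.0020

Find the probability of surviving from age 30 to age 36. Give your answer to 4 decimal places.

The overall survival probability is (1 − 0.0016) × (1 − 0.0010) × (1 − 0.0012) × (1 − 0.0017) × (1 − 0.0016) × (1 − 0.0020).
= 0.9984 × 0.9990 × 0.9988 × 0.9983 × 0.9984 × 0.9980 = 0.990934.

0.9909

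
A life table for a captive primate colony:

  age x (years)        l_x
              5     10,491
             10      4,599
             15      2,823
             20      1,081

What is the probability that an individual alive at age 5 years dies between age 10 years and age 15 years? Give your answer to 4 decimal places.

0.1693

This is the probability of reaching 10 but not 15, conditional on being alive at 5: (l_10 − l_15) / l_5.
= (4,599 − 2,823) / 10,491 = 1,776 / 10,491 = 0.169288.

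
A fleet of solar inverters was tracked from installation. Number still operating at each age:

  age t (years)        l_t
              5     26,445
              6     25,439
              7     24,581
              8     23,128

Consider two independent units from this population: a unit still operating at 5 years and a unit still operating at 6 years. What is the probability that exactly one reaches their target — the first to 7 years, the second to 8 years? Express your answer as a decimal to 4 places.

0.1485

p₁ = l_7/l_5 = 24,581/26,445 = 0.929514; p₂ = l_8/l_6 = 23,128/25,439 = 0.909155.
P(exactly one) = p₁(1−p₂) + (1−p₁)p₂ = 0.084442 + 0.064083 = 0.148524.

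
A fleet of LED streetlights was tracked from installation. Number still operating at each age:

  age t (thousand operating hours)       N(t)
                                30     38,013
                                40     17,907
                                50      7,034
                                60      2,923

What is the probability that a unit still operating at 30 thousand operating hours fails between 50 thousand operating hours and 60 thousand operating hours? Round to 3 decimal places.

This is the probability of reaching 50 but not 60, conditional on being operational at 30: (N(50) − N(60)) / N(30).
= (7,034 − 2,923) / 38,013 = 4,111 / 38,013 = 0.108147.

0.108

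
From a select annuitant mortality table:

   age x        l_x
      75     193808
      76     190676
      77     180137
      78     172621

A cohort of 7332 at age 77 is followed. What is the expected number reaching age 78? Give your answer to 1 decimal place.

7026.1

The relevant probability is 172621/180137 = 0.958276.
Expected number = 7332 × 0.958276 = 7026.1.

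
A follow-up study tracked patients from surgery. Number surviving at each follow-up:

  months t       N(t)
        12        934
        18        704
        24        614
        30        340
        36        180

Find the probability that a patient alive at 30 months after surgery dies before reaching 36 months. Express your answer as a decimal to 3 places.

0.471

P(die before 36 | alive at 30) = 1 − N(36)/N(30) = 1 − 180/340 = (160)/340 = 0.470588.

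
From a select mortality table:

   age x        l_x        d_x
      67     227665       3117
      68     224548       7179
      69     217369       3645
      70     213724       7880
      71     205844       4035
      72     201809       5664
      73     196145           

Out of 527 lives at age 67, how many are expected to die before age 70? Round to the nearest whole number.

The relevant probability is 1 − 213724/227665 = 0.061235.
Expected number = 527 × 0.061235 = 32.

32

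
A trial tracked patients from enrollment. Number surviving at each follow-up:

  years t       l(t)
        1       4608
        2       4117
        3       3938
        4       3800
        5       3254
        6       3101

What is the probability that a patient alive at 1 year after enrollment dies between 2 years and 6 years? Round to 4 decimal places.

This is the probability of reaching 2 but not 6, conditional on being alive at 1: (l(2) − l(6)) / l(1).
= (4117 − 3101) / 4608 = 1016 / 4608 = 0.220486.

0.2205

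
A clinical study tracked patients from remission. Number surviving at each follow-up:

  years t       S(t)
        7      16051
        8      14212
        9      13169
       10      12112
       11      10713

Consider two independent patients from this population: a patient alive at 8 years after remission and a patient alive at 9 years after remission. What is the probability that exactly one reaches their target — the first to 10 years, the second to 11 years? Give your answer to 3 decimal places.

p₁ = S(10)/S(8) = 12112/14212 = 0.852238; p₂ = S(11)/S(9) = 10713/13169 = 0.813501.
P(exactly one) = p₁(1−p₂) + (1−p₁)p₂ = 0.158942 + 0.120205 = 0.279146.

0.279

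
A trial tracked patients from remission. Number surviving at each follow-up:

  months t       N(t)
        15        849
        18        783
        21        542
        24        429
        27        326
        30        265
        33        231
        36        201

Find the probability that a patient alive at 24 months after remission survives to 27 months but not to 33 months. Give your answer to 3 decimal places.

This is the probability of reaching 27 but not 33, conditional on being alive at 24: (N(27) − N(33)) / N(24).
= (326 − 231) / 429 = 95 / 429 = 0.221445.

0.221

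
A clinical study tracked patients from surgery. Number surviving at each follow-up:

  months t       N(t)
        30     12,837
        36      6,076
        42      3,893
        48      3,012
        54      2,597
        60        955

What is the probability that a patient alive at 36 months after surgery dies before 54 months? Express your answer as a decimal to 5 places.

0.57258

P(die before 54 | alive at 36) = 1 − N(54)/N(36) = 1 − 2,597/6,076 = (3,479)/6,076 = 0.572581.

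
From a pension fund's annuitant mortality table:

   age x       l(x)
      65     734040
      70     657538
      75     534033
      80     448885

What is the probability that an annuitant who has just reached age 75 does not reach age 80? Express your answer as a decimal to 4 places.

0.1594

P(die before 80 | alive at 75) = 1 − l(80)/l(75) = 1 − 448885/534033 = (85148)/534033 = 0.159443.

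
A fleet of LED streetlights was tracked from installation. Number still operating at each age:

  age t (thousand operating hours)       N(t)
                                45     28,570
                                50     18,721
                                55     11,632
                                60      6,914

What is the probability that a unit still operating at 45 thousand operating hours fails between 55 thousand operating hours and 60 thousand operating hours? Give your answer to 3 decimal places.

This is the probability of reaching 55 but not 60, conditional on being operational at 45: (N(55) − N(60)) / N(45).
= (11,632 − 6,914) / 28,570 = 4,718 / 28,570 = 0.165138.

0.165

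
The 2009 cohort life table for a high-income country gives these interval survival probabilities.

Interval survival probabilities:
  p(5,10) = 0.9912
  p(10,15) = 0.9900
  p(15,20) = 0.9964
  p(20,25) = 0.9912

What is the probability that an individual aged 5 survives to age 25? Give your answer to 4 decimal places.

0.9692

P(survive 5→25) = 0.9912 × 0.9900 × 0.9964 × 0.9912.
= 0.969151.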